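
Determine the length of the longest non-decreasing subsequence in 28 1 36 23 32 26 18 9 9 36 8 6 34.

4

Scanning left to right, the best length ending at each element is: 28→1, 1→1, 36→2, 23→2, 32→3, 26→3, 18→2, 9→2, 9→3, 36→4, 8→2, 6→2, 34→4.
So the longest non-decreasing subsequence has length 4, e.g. 1, 23, 32, 36.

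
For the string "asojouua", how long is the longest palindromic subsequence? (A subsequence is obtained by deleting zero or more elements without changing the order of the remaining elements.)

5

Using dp[i][j] = 2 + dp[i+1][j−1] if the ends match, else max(dp[i+1][j], dp[i][j−1]):
dp[1][8] = 5. A witness is aojoa at positions 1,3,4,5,8.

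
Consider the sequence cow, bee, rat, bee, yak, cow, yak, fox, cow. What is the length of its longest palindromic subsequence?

5

One longest palindromic subsequence is cow yak cow yak cow (positions 1,5,6,7,9); it reads the same forward and backward, and the interval DP gives dp[1][9] = 5.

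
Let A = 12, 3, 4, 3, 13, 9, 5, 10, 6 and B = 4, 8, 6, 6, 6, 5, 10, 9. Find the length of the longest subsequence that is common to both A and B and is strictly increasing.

3

For each value that appears in both, track the longest common increasing run ending there.
The best achievable length is 3; one witness is 4, 5, 10 (A-positions 3,7,8, B-positions 1,6,7).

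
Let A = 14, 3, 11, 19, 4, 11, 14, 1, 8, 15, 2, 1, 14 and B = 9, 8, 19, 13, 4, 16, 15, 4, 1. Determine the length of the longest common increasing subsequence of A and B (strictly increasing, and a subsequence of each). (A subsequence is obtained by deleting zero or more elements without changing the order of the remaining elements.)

2

For each value that appears in both, track the longest common increasing run ending there.
The best achievable length is 2; one witness is 8, 15 (A-positions 9,10, B-positions 2,7).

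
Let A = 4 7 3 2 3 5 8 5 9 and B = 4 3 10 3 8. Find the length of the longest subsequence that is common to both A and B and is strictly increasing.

2

For each value that appears in both, track the longest common increasing run ending there.
The best achievable length is 2; one witness is 4, 8 (A-positions 1,7, B-positions 1,5).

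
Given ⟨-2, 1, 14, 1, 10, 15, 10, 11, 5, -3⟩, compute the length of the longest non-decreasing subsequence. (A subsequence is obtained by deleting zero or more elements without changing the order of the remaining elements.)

Scanning left to right, the best length ending at each element is: -2→1, 1→2, 14→3, 1→3, 10→4, 15→5, 10→5, 11→6, 5→4, -3→1.
So the longest non-decreasing subsequence has length 6, e.g. -2, 1, 1, 10, 10, 11.

6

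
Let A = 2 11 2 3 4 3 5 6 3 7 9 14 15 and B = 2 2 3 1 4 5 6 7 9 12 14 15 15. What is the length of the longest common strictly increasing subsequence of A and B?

For each value that appears in both, track the longest common increasing run ending there.
The best achievable length is 9; one witness is 2, 3, 4, 5, 6, 7, 9, 14, 15 (A-positions 1,4,5,7,8,10,11,12,13, B-positions 1,3,5,6,7,8,9,11,12).

9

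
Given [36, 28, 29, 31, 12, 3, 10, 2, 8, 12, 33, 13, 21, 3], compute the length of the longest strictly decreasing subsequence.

Let dp[i] be the longest decreasing subsequence ending at position i. Then dp = [1, 2, 2, 2, 3, 4, 4, 5, 5, 3, 2, 3, 3, 6].
The maximum is 6; one witness is 36, 28, 12, 10, 8, 3 at positions 1,2,5,7,9,14.

6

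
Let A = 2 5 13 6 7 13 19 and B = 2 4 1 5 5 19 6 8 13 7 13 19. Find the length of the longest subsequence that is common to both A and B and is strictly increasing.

For each value that appears in both, track the longest common increasing run ending there.
The best achievable length is 6; one witness is 2, 5, 6, 7, 13, 19 (A-positions 1,2,4,5,6,7, B-positions 1,4,7,10,11,12).

6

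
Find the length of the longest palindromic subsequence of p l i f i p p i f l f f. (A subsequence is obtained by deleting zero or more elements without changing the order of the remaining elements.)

8

One longest palindromic subsequence is lfippifl (positions 2,4,5,6,7,8,9,10); it reads the same forward and backward, and the interval DP gives dp[1][12] = 8.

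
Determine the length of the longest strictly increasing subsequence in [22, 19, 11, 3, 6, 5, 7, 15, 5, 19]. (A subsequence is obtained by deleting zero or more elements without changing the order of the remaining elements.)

5

Scanning left to right, the best length ending at each element is: 22→1, 19→1, 11→1, 3→1, 6→2, 5→2, 7→3, 15→4, 5→2, 19→5.
So the longest increasing subsequence has length 5, e.g. 3, 6, 7, 15, 19.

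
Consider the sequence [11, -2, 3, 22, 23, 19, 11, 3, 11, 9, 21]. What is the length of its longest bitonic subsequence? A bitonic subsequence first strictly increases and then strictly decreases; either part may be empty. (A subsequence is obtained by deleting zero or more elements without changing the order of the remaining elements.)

7

Let inc[i] be the LIS ending at i and dec[i] the longest strictly decreasing subsequence starting at i. inc = [1, 1, 2, 3, 4, 3, 3, 2, 3, 3, 4], dec = [2, 1, 1, 4, 4, 3, 2, 1, 2, 1, 1].
max_i inc[i]+dec[i]−1 = 7, with one witness -2, 3, 22, 23, 19, 11, 9.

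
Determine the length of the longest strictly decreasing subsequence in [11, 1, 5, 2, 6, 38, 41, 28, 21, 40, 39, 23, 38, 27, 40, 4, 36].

One longest decreasing subsequence is 41, 40, 39, 38, 27, 4 (positions 7,10,11,13,14,16), of length 6; no longer one exists.

6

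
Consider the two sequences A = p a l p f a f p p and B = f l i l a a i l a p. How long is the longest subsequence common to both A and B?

Backtracking the LCS table gives one alignment: a (A2,B6) → l (A3,B8) → a (A6,B9) → p (A9,B10).
So the longest common subsequence has length 4.

4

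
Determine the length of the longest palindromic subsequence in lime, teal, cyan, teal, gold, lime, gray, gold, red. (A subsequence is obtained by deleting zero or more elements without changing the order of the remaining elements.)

5

Using dp[i][j] = 2 + dp[i+1][j−1] if the ends match, else max(dp[i+1][j], dp[i][j−1]):
dp[1][9] = 5. A witness is lime teal cyan teal lime at positions 1,2,3,4,6.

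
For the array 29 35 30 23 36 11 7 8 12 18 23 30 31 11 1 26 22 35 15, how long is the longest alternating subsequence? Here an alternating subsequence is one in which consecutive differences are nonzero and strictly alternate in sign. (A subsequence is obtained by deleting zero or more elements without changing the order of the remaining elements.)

11

A longest alternating subsequence is 29, 35, 30, 36, 11, 12, 11, 26, 22, 35, 15 (positions 1,2,3,5,6,9,14,16,17,18,19); its 10 consecutive differences strictly alternate in sign, and length 11 is optimal.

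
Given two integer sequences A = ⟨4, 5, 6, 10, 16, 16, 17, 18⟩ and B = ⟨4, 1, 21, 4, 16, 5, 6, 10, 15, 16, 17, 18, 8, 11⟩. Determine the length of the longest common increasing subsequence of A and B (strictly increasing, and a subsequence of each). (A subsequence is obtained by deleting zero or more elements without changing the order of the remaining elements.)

A longest common strictly increasing subsequence is 4, 5, 6, 10, 16, 17, 18 (length 7); it appears in order in both A and B, and no longer such subsequence exists.

7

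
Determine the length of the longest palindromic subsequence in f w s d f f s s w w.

One longest palindromic subsequence is wsffsw (positions 2,3,5,6,8,10); it reads the same forward and backward, and the interval DP gives dp[1][10] = 6.

6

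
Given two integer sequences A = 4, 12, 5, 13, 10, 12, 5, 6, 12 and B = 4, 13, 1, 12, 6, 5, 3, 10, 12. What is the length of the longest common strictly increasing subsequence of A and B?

4

For each value that appears in both, track the longest common increasing run ending there.
The best achievable length is 4; one witness is 4, 5, 10, 12 (A-positions 1,3,5,6, B-positions 1,6,8,9).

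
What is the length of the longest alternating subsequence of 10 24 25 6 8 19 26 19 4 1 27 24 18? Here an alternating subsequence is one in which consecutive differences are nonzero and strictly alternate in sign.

7

Track the best alternating length ending on an up-step vs a down-step at each position: up/down = 1/1, 2/1, 2/1, 1/3, 4/3, 4/3, 4/1, 4/5, 1/5, 1/5, 6/1, 6/7, 6/7.
The maximum over both is 7; one such subsequence is 10, 24, 6, 26, 19, 27, 24.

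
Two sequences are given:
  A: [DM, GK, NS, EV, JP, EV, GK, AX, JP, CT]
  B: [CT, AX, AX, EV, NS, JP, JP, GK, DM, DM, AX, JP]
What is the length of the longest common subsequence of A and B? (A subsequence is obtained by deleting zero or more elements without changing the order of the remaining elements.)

A longest common subsequence is NS, JP, GK, AX, JP (length 5); the LCS DP confirms no longer common subsequence exists.

5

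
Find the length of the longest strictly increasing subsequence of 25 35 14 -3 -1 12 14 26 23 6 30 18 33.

7

Scanning left to right, the best length ending at each element is: 25→1, 35→2, 14→1, -3→1, -1→2, 12→3, 14→4, 26→5, 23→5, 6→3, 30→6, 18→5, 33→7.
So the longest increasing subsequence has length 7, e.g. -3, -1, 12, 14, 26, 30, 33.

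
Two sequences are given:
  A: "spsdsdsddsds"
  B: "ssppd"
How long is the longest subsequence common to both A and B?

Backtracking the LCS table gives one alignment: s (A1,B2) → p (A2,B4) → d (A11,B5).
So the longest common subsequence has length 3.

3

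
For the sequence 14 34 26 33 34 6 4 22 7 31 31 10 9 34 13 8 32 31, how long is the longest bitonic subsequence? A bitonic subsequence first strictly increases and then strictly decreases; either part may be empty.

8

Let inc[i] be the LIS ending at i and dec[i] the longest strictly decreasing subsequence starting at i. inc = [1, 2, 2, 3, 4, 1, 1, 2, 2, 3, 3, 3, 3, 4, 4, 3, 5, 5], dec = [4, 6, 5, 5, 5, 2, 1, 4, 1, 4, 4, 3, 2, 3, 2, 1, 2, 1].
max_i inc[i]+dec[i]−1 = 8, with one witness 14, 26, 33, 34, 31, 10, 9, 8.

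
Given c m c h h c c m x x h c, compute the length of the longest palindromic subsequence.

8

Using dp[i][j] = 2 + dp[i+1][j−1] if the ends match, else max(dp[i+1][j], dp[i][j−1]):
dp[1][12] = 8. A witness is cmchhcmc at positions 1,2,3,4,5,7,8,12.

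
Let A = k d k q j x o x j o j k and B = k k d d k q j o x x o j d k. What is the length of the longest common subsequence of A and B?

Backtracking the LCS table gives one alignment: k (A1,B2) → d (A2,B4) → k (A3,B5) → q (A4,B6) → j (A5,B7) → x (A6,B9) → x (A8,B10) → o (A10,B11) → j (A11,B12) → k (A12,B14).
So the longest common subsequence has length 10.

10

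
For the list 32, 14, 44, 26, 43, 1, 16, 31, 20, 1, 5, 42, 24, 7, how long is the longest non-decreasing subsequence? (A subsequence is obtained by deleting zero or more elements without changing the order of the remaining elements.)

4

Let dp[i] be the longest non-decreasing subsequence ending at position i. Then dp = [1, 1, 2, 2, 3, 1, 2, 3, 3, 2, 3, 4, 4, 4].
The maximum is 4; one witness is 14, 26, 31, 42 at positions 2,4,8,12.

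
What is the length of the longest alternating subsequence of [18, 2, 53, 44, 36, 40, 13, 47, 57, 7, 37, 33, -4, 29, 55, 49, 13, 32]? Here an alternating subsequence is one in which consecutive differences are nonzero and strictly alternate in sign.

Track the best alternating length ending on an up-step vs a down-step at each position: up/down = 1/1, 1/2, 3/1, 3/4, 3/4, 5/4, 3/6, 7/4, 7/1, 3/8, 9/8, 9/10, 1/10, 11/10, 11/8, 11/12, 11/12, 13/12.
The maximum over both is 13; one such subsequence is 18, 2, 53, 36, 40, 13, 47, 7, 37, -4, 29, 13, 32.

13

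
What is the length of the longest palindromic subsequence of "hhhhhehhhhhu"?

One longest palindromic subsequence is hhhhhehhhhh (positions 1,2,3,4,5,6,7,8,9,10,11); it reads the same forward and backward, and the interval DP gives dp[1][12] = 11.

11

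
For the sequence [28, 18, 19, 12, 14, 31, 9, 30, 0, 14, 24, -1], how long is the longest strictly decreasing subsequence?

6

One longest decreasing subsequence is 28, 18, 12, 9, 0, -1 (positions 1,2,4,7,9,12), of length 6; no longer one exists.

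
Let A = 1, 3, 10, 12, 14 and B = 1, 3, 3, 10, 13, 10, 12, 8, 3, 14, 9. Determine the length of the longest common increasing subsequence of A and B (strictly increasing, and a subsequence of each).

5

A longest common strictly increasing subsequence is 1, 3, 10, 12, 14 (length 5); it appears in order in both A and B, and no longer such subsequence exists.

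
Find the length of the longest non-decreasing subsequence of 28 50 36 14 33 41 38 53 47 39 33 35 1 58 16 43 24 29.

5

Let dp[i] be the longest non-decreasing subsequence ending at position i. Then dp = [1, 2, 2, 1, 2, 3, 3, 4, 4, 4, 3, 4, 1, 5, 2, 5, 3, 4].
The maximum is 5; one witness is 28, 36, 41, 53, 58 at positions 1,3,6,8,14.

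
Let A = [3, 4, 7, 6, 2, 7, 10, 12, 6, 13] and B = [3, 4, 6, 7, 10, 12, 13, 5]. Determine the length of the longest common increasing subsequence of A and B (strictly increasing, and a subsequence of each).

For each value that appears in both, track the longest common increasing run ending there.
The best achievable length is 7; one witness is 3, 4, 6, 7, 10, 12, 13 (A-positions 1,2,4,6,7,8,10, B-positions 1,2,3,4,5,6,7).

7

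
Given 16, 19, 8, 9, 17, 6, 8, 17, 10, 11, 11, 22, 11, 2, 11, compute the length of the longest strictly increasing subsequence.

Let dp[i] be the longest increasing subsequence ending at position i. Then dp = [1, 2, 1, 2, 3, 1, 2, 3, 3, 4, 4, 5, 4, 1, 4].
The maximum is 5; one witness is 8, 9, 10, 11, 22 at positions 3,4,9,10,12.

5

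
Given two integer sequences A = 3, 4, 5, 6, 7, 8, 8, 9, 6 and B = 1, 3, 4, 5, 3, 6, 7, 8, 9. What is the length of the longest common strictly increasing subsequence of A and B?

7

A longest common strictly increasing subsequence is 3, 4, 5, 6, 7, 8, 9 (length 7); it appears in order in both A and B, and no longer such subsequence exists.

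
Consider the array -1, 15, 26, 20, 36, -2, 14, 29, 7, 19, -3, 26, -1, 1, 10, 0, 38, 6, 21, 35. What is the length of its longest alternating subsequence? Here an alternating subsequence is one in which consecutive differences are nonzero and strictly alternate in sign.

Track the best alternating length ending on an up-step vs a down-step at each position: up/down = 1/1, 2/1, 2/1, 2/3, 4/1, 1/5, 6/5, 6/5, 6/7, 8/7, 1/9, 10/7, 10/11, 12/11, 12/11, 12/13, 14/1, 14/15, 16/15, 16/15.
The maximum over both is 16; one such subsequence is -1, 26, 20, 36, -2, 14, 7, 19, -3, 26, -1, 1, 0, 38, 6, 21.

16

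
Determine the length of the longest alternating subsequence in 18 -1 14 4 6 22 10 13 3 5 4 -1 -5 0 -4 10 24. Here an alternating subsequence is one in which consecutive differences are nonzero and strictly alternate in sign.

13

Track the best alternating length ending on an up-step vs a down-step at each position: up/down = 1/1, 1/2, 3/2, 3/4, 5/4, 5/1, 5/6, 7/6, 3/8, 9/8, 9/10, 1/10, 1/10, 11/10, 11/12, 13/8, 13/1.
The maximum over both is 13; one such subsequence is 18, -1, 14, 4, 22, 10, 13, 3, 5, -1, 0, -4, 10.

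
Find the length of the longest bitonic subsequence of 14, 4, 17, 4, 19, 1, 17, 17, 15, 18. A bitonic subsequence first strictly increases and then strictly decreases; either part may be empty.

5

One longest bitonic subsequence is 14, 17, 19, 17, 15 (positions 1,3,5,8,9): it rises to 19 then falls. Length 5 is optimal.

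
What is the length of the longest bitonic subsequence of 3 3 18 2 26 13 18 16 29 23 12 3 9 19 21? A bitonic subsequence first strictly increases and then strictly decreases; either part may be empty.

7

One longest bitonic subsequence is 3, 18, 26, 18, 16, 12, 9 (positions 1,3,5,7,8,11,13): it rises to 26 then falls. Length 7 is optimal.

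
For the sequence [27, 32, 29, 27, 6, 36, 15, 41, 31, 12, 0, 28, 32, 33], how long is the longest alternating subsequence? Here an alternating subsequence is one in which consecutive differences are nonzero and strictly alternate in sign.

A longest alternating subsequence is 27, 32, 29, 36, 15, 41, 12, 28 (positions 1,2,3,6,7,8,10,12); its 7 consecutive differences strictly alternate in sign, and length 8 is optimal.

8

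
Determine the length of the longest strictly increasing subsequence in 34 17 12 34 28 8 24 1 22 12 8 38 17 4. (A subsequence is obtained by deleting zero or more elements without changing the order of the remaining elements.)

3

Scanning left to right, the best length ending at each element is: 34→1, 17→1, 12→1, 34→2, 28→2, 8→1, 24→2, 1→1, 22→2, 12→2, 8→2, 38→3, 17→3, 4→2.
So the longest increasing subsequence has length 3, e.g. 17, 34, 38.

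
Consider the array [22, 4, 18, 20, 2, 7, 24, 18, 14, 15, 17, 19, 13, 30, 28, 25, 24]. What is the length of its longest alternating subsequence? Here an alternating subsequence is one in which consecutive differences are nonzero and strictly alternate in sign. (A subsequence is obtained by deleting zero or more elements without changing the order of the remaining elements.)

10

A longest alternating subsequence is 22, 4, 18, 2, 24, 14, 15, 13, 30, 28 (positions 1,2,3,5,7,9,10,13,14,15); its 9 consecutive differences strictly alternate in sign, and length 10 is optimal.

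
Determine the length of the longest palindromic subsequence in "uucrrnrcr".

5

One longest palindromic subsequence is rrnrr (positions 4,5,6,7,9); it reads the same forward and backward, and the interval DP gives dp[1][9] = 5.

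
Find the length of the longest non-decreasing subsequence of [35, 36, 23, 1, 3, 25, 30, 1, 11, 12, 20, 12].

5

Let dp[i] be the longest non-decreasing subsequence ending at position i. Then dp = [1, 2, 1, 1, 2, 3, 4, 2, 3, 4, 5, 5].
The maximum is 5; one witness is 1, 3, 11, 12, 20 at positions 4,5,9,10,11.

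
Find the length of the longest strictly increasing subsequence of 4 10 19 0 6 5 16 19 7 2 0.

4

Let dp[i] be the longest increasing subsequence ending at position i. Then dp = [1, 2, 3, 1, 2, 2, 3, 4, 3, 2, 1].
The maximum is 4; one witness is 4, 10, 16, 19 at positions 1,2,7,8.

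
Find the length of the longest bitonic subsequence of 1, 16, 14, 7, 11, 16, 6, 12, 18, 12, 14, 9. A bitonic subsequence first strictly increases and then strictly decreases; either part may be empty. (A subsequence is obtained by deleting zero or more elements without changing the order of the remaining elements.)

One longest bitonic subsequence is 1, 7, 11, 16, 18, 14, 9 (positions 1,4,5,6,9,11,12): it rises to 18 then falls. Length 7 is optimal.

7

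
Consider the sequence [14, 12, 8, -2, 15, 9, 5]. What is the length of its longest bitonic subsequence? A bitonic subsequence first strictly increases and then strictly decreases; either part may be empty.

Let inc[i] be the LIS ending at i and dec[i] the longest strictly decreasing subsequence starting at i. inc = [1, 1, 1, 1, 2, 2, 2], dec = [4, 3, 2, 1, 3, 2, 1].
max_i inc[i]+dec[i]−1 = 4, with one witness 14, 12, 9, 5.

4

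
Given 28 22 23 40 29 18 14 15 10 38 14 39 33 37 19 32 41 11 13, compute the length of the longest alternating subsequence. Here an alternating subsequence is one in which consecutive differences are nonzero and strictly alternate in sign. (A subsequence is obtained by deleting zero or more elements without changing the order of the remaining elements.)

A longest alternating subsequence is 28, 22, 23, 14, 15, 10, 38, 14, 39, 33, 37, 19, 32, 11, 13 (positions 1,2,3,7,8,9,10,11,12,13,14,15,16,18,19); its 14 consecutive differences strictly alternate in sign, and length 15 is optimal.

15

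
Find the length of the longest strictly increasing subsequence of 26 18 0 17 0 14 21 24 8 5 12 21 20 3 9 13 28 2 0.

5

Let dp[i] be the longest increasing subsequence ending at position i. Then dp = [1, 1, 1, 2, 1, 2, 3, 4, 2, 2, 3, 4, 4, 2, 3, 4, 5, 2, 1].
The maximum is 5; one witness is 0, 17, 21, 24, 28 at positions 3,4,7,8,17.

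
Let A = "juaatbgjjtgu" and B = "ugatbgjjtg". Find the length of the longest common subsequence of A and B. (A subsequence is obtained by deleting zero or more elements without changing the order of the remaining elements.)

Backtracking the LCS table gives one alignment: u (A2,B1) → a (A4,B3) → t (A5,B4) → b (A6,B5) → g (A7,B6) → j (A8,B7) → j (A9,B8) → t (A10,B9) → g (A11,B10).
So the longest common subsequence has length 9.

9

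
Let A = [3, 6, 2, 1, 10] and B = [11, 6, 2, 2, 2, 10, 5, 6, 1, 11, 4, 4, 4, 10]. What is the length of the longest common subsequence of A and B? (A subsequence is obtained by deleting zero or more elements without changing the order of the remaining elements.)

4

Backtracking the LCS table gives one alignment: 6 (A2,B2) → 2 (A3,B5) → 1 (A4,B9) → 10 (A5,B14).
So the longest common subsequence has length 4.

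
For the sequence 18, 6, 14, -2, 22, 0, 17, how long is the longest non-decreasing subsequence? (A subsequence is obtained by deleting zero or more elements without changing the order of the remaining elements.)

Let dp[i] be the longest non-decreasing subsequence ending at position i. Then dp = [1, 1, 2, 1, 3, 2, 3].
The maximum is 3; one witness is 6, 14, 22 at positions 2,3,5.

3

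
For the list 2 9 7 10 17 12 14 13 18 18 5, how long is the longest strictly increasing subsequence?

Scanning left to right, the best length ending at each element is: 2→1, 9→2, 7→2, 10→3, 17→4, 12→4, 14→5, 13→5, 18→6, 18→6, 5→2.
So the longest increasing subsequence has length 6, e.g. 2, 9, 10, 12, 14, 18.

6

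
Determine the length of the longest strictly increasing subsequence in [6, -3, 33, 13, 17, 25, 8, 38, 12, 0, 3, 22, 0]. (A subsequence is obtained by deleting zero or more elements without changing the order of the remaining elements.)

One longest increasing subsequence is 6, 13, 17, 25, 38 (positions 1,4,5,6,8), of length 5; no longer one exists.

5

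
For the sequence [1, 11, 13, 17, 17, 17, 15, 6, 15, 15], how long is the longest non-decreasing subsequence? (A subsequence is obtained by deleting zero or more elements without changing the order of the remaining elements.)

One longest non-decreasing subsequence is 1, 11, 13, 17, 17, 17 (positions 1,2,3,4,5,6), of length 6; no longer one exists.

6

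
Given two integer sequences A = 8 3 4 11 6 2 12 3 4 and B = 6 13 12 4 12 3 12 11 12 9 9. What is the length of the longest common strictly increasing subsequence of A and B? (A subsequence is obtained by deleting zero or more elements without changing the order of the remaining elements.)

3

A longest common strictly increasing subsequence is 4, 11, 12 (length 3); it appears in order in both A and B, and no longer such subsequence exists.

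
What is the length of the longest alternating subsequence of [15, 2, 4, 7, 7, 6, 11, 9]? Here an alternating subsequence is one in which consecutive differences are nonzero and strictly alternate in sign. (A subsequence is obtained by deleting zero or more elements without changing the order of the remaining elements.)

6

Track the best alternating length ending on an up-step vs a down-step at each position: up/down = 1/1, 1/2, 3/2, 3/2, 3/2, 3/4, 5/2, 5/6.
The maximum over both is 6; one such subsequence is 15, 2, 7, 6, 11, 9.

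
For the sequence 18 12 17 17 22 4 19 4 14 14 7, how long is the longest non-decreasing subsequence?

Scanning left to right, the best length ending at each element is: 18→1, 12→1, 17→2, 17→3, 22→4, 4→1, 19→4, 4→2, 14→3, 14→4, 7→3.
So the longest non-decreasing subsequence has length 4, e.g. 12, 17, 17, 22.

4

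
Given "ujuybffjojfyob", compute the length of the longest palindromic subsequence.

7

Using dp[i][j] = 2 + dp[i+1][j−1] if the ends match, else max(dp[i+1][j], dp[i][j−1]):
dp[1][14] = 7. A witness is bfjojfb at positions 5,7,8,9,10,11,14.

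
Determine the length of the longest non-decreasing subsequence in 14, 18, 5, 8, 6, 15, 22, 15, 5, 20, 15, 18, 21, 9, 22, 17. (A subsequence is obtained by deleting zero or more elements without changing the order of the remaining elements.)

8

Scanning left to right, the best length ending at each element is: 14→1, 18→2, 5→1, 8→2, 6→2, 15→3, 22→4, 15→4, 5→2, 20→5, 15→5, 18→6, 21→7, 9→3, 22→8, 17→6.
So the longest non-decreasing subsequence has length 8, e.g. 5, 8, 15, 15, 15, 18, 21, 22.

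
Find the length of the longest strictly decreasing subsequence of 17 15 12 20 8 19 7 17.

5

Scanning left to right, the best length ending at each element is: 17→1, 15→2, 12→3, 20→1, 8→4, 19→2, 7→5, 17→3.
So the longest decreasing subsequence has length 5, e.g. 17, 15, 12, 8, 7.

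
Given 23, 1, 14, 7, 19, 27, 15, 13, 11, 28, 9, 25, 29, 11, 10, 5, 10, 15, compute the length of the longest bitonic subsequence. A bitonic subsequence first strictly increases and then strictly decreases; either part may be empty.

9

One longest bitonic subsequence is 1, 14, 19, 27, 15, 13, 11, 10, 5 (positions 2,3,5,6,7,8,14,15,16): it rises to 27 then falls. Length 9 is optimal.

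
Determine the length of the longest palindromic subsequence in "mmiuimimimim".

One longest palindromic subsequence is mimimimim (positions 1,3,6,7,8,9,10,11,12); it reads the same forward and backward, and the interval DP gives dp[1][12] = 9.

9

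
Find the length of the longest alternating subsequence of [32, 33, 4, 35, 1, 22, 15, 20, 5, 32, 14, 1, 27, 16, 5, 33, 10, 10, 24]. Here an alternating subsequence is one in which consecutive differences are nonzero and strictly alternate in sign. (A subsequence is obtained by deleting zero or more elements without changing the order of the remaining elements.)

16

Track the best alternating length ending on an up-step vs a down-step at each position: up/down = 1/1, 2/1, 1/3, 4/1, 1/5, 6/5, 6/7, 8/7, 6/9, 10/5, 10/11, 1/11, 12/11, 12/13, 12/13, 14/5, 14/15, 14/15, 16/15.
The maximum over both is 16; one such subsequence is 32, 33, 4, 35, 1, 22, 15, 20, 5, 32, 14, 27, 16, 33, 10, 24.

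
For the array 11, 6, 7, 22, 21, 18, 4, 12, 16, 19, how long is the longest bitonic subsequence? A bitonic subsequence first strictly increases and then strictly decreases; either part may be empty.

Let inc[i] be the LIS ending at i and dec[i] the longest strictly decreasing subsequence starting at i. inc = [1, 1, 2, 3, 3, 3, 1, 3, 4, 5], dec = [3, 2, 2, 4, 3, 2, 1, 1, 1, 1].
max_i inc[i]+dec[i]−1 = 6, with one witness 6, 7, 22, 21, 18, 16.

6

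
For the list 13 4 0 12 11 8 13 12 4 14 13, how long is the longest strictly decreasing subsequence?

Scanning left to right, the best length ending at each element is: 13→1, 4→2, 0→3, 12→2, 11→3, 8→4, 13→1, 12→2, 4→5, 14→1, 13→2.
So the longest decreasing subsequence has length 5, e.g. 13, 12, 11, 8, 4.

5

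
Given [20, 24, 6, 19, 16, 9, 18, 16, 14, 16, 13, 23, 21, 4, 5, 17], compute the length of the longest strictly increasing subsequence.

One longest increasing subsequence is 6, 9, 14, 16, 23 (positions 3,6,9,10,12), of length 5; no longer one exists.

5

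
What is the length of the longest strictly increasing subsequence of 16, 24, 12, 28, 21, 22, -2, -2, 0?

3

Let dp[i] be the longest increasing subsequence ending at position i. Then dp = [1, 2, 1, 3, 2, 3, 1, 1, 2].
The maximum is 3; one witness is 16, 24, 28 at positions 1,2,4.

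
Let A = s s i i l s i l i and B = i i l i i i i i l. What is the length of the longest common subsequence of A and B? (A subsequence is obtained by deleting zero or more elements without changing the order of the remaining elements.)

Backtracking the LCS table gives one alignment: i (A3,B1) → i (A4,B2) → l (A5,B3) → i (A7,B8) → l (A8,B9).
So the longest common subsequence has length 5.

5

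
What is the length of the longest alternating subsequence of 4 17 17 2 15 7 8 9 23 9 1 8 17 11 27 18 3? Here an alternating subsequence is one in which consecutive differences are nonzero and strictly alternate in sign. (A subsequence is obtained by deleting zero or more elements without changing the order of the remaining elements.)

11

A longest alternating subsequence is 4, 17, 2, 15, 7, 23, 9, 17, 11, 27, 18 (positions 1,2,4,5,6,9,10,13,14,15,16); its 10 consecutive differences strictly alternate in sign, and length 11 is optimal.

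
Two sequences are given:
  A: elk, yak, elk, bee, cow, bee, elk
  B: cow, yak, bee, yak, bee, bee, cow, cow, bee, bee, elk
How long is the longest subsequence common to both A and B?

Backtracking the LCS table gives one alignment: yak (A2,B4) → bee (A4,B6) → cow (A5,B8) → bee (A6,B10) → elk (A7,B11).
So the longest common subsequence has length 5.

5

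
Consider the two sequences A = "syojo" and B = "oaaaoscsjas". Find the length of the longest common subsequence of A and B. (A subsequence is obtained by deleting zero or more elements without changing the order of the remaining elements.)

2

A longest common subsequence is sj (length 2); the LCS DP confirms no longer common subsequence exists.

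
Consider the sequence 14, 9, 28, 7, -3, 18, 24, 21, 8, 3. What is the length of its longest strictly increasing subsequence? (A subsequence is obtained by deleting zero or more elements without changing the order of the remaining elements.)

3

Scanning left to right, the best length ending at each element is: 14→1, 9→1, 28→2, 7→1, -3→1, 18→2, 24→3, 21→3, 8→2, 3→2.
So the longest increasing subsequence has length 3, e.g. 14, 18, 24.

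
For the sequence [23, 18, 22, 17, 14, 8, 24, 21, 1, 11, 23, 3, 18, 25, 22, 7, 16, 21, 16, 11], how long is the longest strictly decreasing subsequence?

6

Let dp[i] be the longest decreasing subsequence ending at position i. Then dp = [1, 2, 2, 3, 4, 5, 1, 3, 6, 5, 2, 6, 4, 1, 3, 6, 5, 4, 5, 6].
The maximum is 6; one witness is 23, 18, 17, 14, 8, 1 at positions 1,2,4,5,6,9.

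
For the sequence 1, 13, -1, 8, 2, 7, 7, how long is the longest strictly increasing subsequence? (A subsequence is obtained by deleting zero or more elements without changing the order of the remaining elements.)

3

Scanning left to right, the best length ending at each element is: 1→1, 13→2, -1→1, 8→2, 2→2, 7→3, 7→3.
So the longest increasing subsequence has length 3, e.g. 1, 2, 7.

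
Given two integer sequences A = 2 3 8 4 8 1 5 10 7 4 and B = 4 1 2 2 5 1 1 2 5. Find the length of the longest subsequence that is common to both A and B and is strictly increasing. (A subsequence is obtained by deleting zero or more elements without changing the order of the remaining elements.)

2

For each value that appears in both, track the longest common increasing run ending there.
The best achievable length is 2; one witness is 4, 5 (A-positions 4,7, B-positions 1,5).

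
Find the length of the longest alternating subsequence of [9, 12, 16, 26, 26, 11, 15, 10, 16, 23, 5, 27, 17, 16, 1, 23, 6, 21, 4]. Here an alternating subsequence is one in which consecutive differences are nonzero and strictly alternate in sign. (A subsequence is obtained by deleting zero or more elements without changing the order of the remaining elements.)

A longest alternating subsequence is 9, 12, 11, 15, 10, 16, 5, 27, 17, 23, 6, 21, 4 (positions 1,2,6,7,8,9,11,12,13,16,17,18,19); its 12 consecutive differences strictly alternate in sign, and length 13 is optimal.

13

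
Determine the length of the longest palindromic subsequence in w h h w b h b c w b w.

Using dp[i][j] = 2 + dp[i+1][j−1] if the ends match, else max(dp[i+1][j], dp[i][j−1]):
dp[1][11] = 7. A witness is wwbhbww at positions 1,4,5,6,7,9,11.

7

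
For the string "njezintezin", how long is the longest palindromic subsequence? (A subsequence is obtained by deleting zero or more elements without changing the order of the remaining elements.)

5

One longest palindromic subsequence is nizin (positions 1,5,9,10,11); it reads the same forward and backward, and the interval DP gives dp[1][11] = 5.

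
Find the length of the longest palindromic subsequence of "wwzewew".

5

Using dp[i][j] = 2 + dp[i+1][j−1] if the ends match, else max(dp[i+1][j], dp[i][j−1]):
dp[1][7] = 5. A witness is wewew at positions 1,4,5,6,7.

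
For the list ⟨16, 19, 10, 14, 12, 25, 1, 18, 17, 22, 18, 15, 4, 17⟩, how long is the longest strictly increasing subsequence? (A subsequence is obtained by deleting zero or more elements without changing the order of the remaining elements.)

4

Let dp[i] be the longest increasing subsequence ending at position i. Then dp = [1, 2, 1, 2, 2, 3, 1, 3, 3, 4, 4, 3, 2, 4].
The maximum is 4; one witness is 10, 14, 18, 22 at positions 3,4,8,10.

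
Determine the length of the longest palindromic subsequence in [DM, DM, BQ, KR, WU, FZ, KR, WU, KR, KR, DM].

One longest palindromic subsequence is DM KR KR WU KR KR DM (positions 1,4,7,8,9,10,11); it reads the same forward and backward, and the interval DP gives dp[1][11] = 7.

7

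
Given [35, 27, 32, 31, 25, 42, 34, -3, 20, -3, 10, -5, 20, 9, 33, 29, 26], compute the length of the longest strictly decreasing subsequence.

One longest decreasing subsequence is 35, 32, 31, 25, 20, -3, -5 (positions 1,3,4,5,9,10,12), of length 7; no longer one exists.

7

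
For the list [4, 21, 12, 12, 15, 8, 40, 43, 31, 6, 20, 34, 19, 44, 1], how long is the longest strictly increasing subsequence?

Let dp[i] be the longest increasing subsequence ending at position i. Then dp = [1, 2, 2, 2, 3, 2, 4, 5, 4, 2, 4, 5, 4, 6, 1].
The maximum is 6; one witness is 4, 12, 15, 40, 43, 44 at positions 1,3,5,7,8,14.

6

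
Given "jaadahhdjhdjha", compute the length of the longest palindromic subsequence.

7

Using dp[i][j] = 2 + dp[i+1][j−1] if the ends match, else max(dp[i+1][j], dp[i][j−1]):
dp[1][14] = 7. A witness is ahjdjha at positions 2,6,9,11,12,13,14.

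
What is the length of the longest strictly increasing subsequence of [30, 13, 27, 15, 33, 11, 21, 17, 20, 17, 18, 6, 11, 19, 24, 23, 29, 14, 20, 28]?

Let dp[i] be the longest increasing subsequence ending at position i. Then dp = [1, 1, 2, 2, 3, 1, 3, 3, 4, 3, 4, 1, 2, 5, 6, 6, 7, 3, 6, 7].
The maximum is 7; one witness is 13, 15, 17, 18, 19, 24, 29 at positions 2,4,8,11,14,15,17.

7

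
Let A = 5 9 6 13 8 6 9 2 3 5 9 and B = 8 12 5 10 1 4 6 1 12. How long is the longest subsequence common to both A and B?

Backtracking the LCS table gives one alignment: 5 (A1,B3) → 6 (A3,B7).
So the longest common subsequence has length 2.

2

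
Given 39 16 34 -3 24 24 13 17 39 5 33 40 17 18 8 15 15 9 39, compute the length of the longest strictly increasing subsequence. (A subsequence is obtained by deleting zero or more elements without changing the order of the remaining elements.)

Let dp[i] be the longest increasing subsequence ending at position i. Then dp = [1, 1, 2, 1, 2, 2, 2, 3, 4, 2, 4, 5, 3, 4, 3, 4, 4, 4, 5].
The maximum is 5; one witness is -3, 13, 17, 39, 40 at positions 4,7,8,9,12.

5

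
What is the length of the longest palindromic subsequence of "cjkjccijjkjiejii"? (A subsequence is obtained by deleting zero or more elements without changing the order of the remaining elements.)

One longest palindromic subsequence is jkjccjkj (positions 2,3,4,5,6,9,10,14); it reads the same forward and backward, and the interval DP gives dp[1][16] = 8.

8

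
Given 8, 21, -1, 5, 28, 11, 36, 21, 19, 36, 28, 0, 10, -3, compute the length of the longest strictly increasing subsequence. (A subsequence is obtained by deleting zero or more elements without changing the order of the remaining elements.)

5

One longest increasing subsequence is -1, 5, 11, 21, 36 (positions 3,4,6,8,10), of length 5; no longer one exists.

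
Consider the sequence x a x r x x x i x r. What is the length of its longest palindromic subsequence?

One longest palindromic subsequence is rxxxxr (positions 4,5,6,7,9,10); it reads the same forward and backward, and the interval DP gives dp[1][10] = 6.

6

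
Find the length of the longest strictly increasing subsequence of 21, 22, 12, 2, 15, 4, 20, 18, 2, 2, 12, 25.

Let dp[i] be the longest increasing subsequence ending at position i. Then dp = [1, 2, 1, 1, 2, 2, 3, 3, 1, 1, 3, 4].
The maximum is 4; one witness is 12, 15, 20, 25 at positions 3,5,7,12.

4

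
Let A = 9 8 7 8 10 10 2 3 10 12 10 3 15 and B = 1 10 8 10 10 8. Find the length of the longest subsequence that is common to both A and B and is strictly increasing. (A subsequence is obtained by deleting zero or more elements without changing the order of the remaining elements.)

A longest common strictly increasing subsequence is 8, 10 (length 2); it appears in order in both A and B, and no longer such subsequence exists.

2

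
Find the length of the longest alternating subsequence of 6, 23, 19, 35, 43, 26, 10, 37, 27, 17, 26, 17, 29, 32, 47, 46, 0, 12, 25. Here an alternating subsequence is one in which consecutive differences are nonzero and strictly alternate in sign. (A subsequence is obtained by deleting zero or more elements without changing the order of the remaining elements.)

A longest alternating subsequence is 6, 23, 19, 35, 26, 37, 17, 26, 17, 29, 0, 12 (positions 1,2,3,4,6,8,10,11,12,13,17,18); its 11 consecutive differences strictly alternate in sign, and length 12 is optimal.

12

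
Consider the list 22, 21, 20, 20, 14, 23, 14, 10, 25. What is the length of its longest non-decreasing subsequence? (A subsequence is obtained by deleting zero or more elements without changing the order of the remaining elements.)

4

One longest non-decreasing subsequence is 20, 20, 23, 25 (positions 3,4,6,9), of length 4; no longer one exists.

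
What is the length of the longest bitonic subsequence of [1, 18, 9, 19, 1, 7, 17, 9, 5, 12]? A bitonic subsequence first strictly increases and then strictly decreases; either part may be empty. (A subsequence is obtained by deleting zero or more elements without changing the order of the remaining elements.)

Let inc[i] be the LIS ending at i and dec[i] the longest strictly decreasing subsequence starting at i. inc = [1, 2, 2, 3, 1, 2, 3, 3, 2, 4], dec = [1, 4, 3, 4, 1, 2, 3, 2, 1, 1].
max_i inc[i]+dec[i]−1 = 6, with one witness 1, 18, 19, 17, 9, 5.

6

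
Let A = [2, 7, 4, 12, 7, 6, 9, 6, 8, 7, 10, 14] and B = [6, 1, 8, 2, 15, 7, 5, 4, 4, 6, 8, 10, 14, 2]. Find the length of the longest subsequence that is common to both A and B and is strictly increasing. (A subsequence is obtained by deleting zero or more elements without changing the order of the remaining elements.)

A longest common strictly increasing subsequence is 2, 4, 6, 8, 10, 14 (length 6); it appears in order in both A and B, and no longer such subsequence exists.

6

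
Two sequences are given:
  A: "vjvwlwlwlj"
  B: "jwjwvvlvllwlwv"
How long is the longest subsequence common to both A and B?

6

Backtracking the LCS table gives one alignment: v (A1,B6) → v (A3,B8) → l (A5,B10) → w (A6,B11) → l (A7,B12) → w (A8,B13).
So the longest common subsequence has length 6.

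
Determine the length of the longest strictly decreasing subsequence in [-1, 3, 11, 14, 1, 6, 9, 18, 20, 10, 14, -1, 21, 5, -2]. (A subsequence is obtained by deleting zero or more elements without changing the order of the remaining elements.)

4

Scanning left to right, the best length ending at each element is: -1→1, 3→1, 11→1, 14→1, 1→2, 6→2, 9→2, 18→1, 20→1, 10→2, 14→2, -1→3, 21→1, 5→3, -2→4.
So the longest decreasing subsequence has length 4, e.g. 3, 1, -1, -2.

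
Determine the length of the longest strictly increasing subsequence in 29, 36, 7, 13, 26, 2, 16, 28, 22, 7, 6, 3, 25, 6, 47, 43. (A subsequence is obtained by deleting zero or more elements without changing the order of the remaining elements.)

6

Scanning left to right, the best length ending at each element is: 29→1, 36→2, 7→1, 13→2, 26→3, 2→1, 16→3, 28→4, 22→4, 7→2, 6→2, 3→2, 25→5, 6→3, 47→6, 43→6.
So the longest increasing subsequence has length 6, e.g. 7, 13, 16, 22, 25, 47.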